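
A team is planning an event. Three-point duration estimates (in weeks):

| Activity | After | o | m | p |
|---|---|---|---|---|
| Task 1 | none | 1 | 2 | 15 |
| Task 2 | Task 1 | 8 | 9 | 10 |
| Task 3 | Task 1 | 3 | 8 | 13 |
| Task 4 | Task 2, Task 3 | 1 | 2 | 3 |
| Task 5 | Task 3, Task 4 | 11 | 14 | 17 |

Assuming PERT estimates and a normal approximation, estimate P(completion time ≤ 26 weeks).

te_Task 1 = (1 + 4·2 + 15)/6 = 24/6 = 4; σ²_Task 1 = ((15−1)/6)² = 5.444
te_Task 2 = (8 + 4·9 + 10)/6 = 54/6 = 9; σ²_Task 2 = ((10−8)/6)² = 0.111
te_Task 3 = (3 + 4·8 + 13)/6 = 48/6 = 8; σ²_Task 3 = ((13−3)/6)² = 2.778
te_Task 4 = (1 + 4·2 + 3)/6 = 12/6 = 2; σ²_Task 4 = ((3−1)/6)² = 0.111
te_Task 5 = (11 + 4·14 + 17)/6 = 84/6 = 14; σ²_Task 5 = ((17−11)/6)² = 1.000

Forward pass:
ES_Task 1 = 0; EF_Task 1 = 4
ES_Task 2 = 4; EF_Task 2 = 4+9 = 13
ES_Task 3 = 4; EF_Task 3 = 4+8 = 12
ES_Task 4 = max(EF_Task 2=13, EF_Task 3=12) = 13; EF_Task 4 = 13+2 = 15
ES_Task 5 = max(EF_Task 3=12, EF_Task 4=15) = 15; EF_Task 5 = 15+14 = 29
Expected project duration μ = 29 weeks. Critical path: Task 1 → Task 2 → Task 4 → Task 5.

Variance along critical path = 5.444 + 0.111 + 0.111 + 1.000 = 6.667; σ = √6.667 = 2.582 weeks.
Z = (26 − 29) / 2.582 = -1.162
P(T ≤ 26) = Φ(-1.162) ≈ 0.123

0.123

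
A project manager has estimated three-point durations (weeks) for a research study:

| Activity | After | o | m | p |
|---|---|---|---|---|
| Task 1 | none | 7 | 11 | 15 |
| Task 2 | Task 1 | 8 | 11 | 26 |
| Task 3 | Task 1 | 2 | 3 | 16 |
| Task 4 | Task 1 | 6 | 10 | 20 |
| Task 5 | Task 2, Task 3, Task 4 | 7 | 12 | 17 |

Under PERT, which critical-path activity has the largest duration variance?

Task 2

te_Task 1 = (7 + 4·11 + 15)/6 = 66/6 = 11; σ²_Task 1 = ((15−7)/6)² = 1.778
te_Task 2 = (8 + 4·11 + 26)/6 = 78/6 = 13; σ²_Task 2 = ((26−8)/6)² = 9.000
te_Task 3 = (2 + 4·3 + 16)/6 = 30/6 = 5; σ²_Task 3 = ((16−2)/6)² = 5.444
te_Task 4 = (6 + 4·10 + 20)/6 = 66/6 = 11; σ²_Task 4 = ((20−6)/6)² = 5.444
te_Task 5 = (7 + 4·12 + 17)/6 = 72/6 = 12; σ²_Task 5 = ((17−7)/6)² = 2.778

Forward pass:
ES_Task 1 = 0; EF_Task 1 = 11
ES_Task 2 = 11; EF_Task 2 = 11+13 = 24
ES_Task 3 = 11; EF_Task 3 = 11+5 = 16
ES_Task 4 = 11; EF_Task 4 = 11+11 = 22
ES_Task 5 = max(EF_Task 2=24, EF_Task 3=16, EF_Task 4=22) = 24; EF_Task 5 = 24+12 = 36
Expected project duration μ = 36 weeks. Critical path: Task 1 → Task 2 → Task 5.

Variances on critical path: σ²_Task 1=1.778, σ²_Task 2=9.000, σ²_Task 5=2.778.
Largest is σ²_Task 2 = 9.000.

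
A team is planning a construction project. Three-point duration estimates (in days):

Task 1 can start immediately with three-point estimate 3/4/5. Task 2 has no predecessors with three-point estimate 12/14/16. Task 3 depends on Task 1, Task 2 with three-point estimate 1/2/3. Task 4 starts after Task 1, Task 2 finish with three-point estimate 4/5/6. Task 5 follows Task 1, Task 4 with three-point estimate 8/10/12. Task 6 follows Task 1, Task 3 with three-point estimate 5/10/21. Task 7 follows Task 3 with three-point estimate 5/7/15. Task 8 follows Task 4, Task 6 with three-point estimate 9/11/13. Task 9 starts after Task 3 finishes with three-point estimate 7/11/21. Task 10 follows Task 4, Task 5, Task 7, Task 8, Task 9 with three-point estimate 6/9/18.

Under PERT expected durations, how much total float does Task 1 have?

10 days

te_Task 1 = (3 + 4·4 + 5)/6 = 24/6 = 4
te_Task 2 = (12 + 4·14 + 16)/6 = 84/6 = 14
te_Task 3 = (1 + 4·2 + 3)/6 = 12/6 = 2
te_Task 4 = (4 + 4·5 + 6)/6 = 30/6 = 5
te_Task 5 = (8 + 4·10 + 12)/6 = 60/6 = 10
te_Task 6 = (5 + 4·10 + 21)/6 = 66/6 = 11
te_Task 7 = (5 + 4·7 + 15)/6 = 48/6 = 8
te_Task 8 = (9 + 4·11 + 13)/6 = 66/6 = 11
te_Task 9 = (7 + 4·11 + 21)/6 = 72/6 = 12
te_Task 10 = (6 + 4·9 + 18)/6 = 60/6 = 10

Forward pass:
ES_Task 1 = 0; EF_Task 1 = 4
ES_Task 2 = 0; EF_Task 2 = 14
ES_Task 3 = max(EF_Task 1=4, EF_Task 2=14) = 14; EF_Task 3 = 14+2 = 16
ES_Task 4 = max(EF_Task 1=4, EF_Task 2=14) = 14; EF_Task 4 = 14+5 = 19
ES_Task 5 = max(EF_Task 1=4, EF_Task 4=19) = 19; EF_Task 5 = 19+10 = 29
ES_Task 6 = max(EF_Task 1=4, EF_Task 3=16) = 16; EF_Task 6 = 16+11 = 27
ES_Task 7 = 16; EF_Task 7 = 16+8 = 24
ES_Task 8 = max(EF_Task 4=19, EF_Task 6=27) = 27; EF_Task 8 = 27+11 = 38
ES_Task 9 = 16; EF_Task 9 = 16+12 = 28
ES_Task 10 = max(EF_Task 4=19, EF_Task 5=29, EF_Task 7=24, EF_Task 8=38, EF_Task 9=28) = 38; EF_Task 10 = 38+10 = 48
Expected project duration μ = 48 days. Critical path: Task 2 → Task 3 → Task 6 → Task 8 → Task 10.

Backward pass:
LF_Task 10 = 48; LS_Task 10 = 48−10 = 38
LF_Task 9 = LS_Task 10 = 38; LS_Task 9 = 38−12 = 26
LF_Task 8 = LS_Task 10 = 38; LS_Task 8 = 38−11 = 27
LF_Task 7 = LS_Task 10 = 38; LS_Task 7 = 38−8 = 30
LF_Task 6 = LS_Task 8 = 27; LS_Task 6 = 27−11 = 16
LF_Task 5 = LS_Task 10 = 38; LS_Task 5 = 38−10 = 28
LF_Task 4 = min(LS_Task 5=28, LS_Task 8=27, LS_Task 10=38) = 27; LS_Task 4 = 27−5 = 22
LF_Task 3 = min(LS_Task 6=16, LS_Task 7=30, LS_Task 9=26) = 16; LS_Task 3 = 16−2 = 14
LF_Task 2 = min(LS_Task 3=14, LS_Task 4=22) = 14; LS_Task 2 = 14−14 = 0
LF_Task 1 = min(LS_Task 3=14, LS_Task 4=22, LS_Task 5=28, LS_Task 6=16) = 14; LS_Task 1 = 14−4 = 10
Slack_Task 1 = LS_Task 1 − ES_Task 1 = 10 − 0 = 10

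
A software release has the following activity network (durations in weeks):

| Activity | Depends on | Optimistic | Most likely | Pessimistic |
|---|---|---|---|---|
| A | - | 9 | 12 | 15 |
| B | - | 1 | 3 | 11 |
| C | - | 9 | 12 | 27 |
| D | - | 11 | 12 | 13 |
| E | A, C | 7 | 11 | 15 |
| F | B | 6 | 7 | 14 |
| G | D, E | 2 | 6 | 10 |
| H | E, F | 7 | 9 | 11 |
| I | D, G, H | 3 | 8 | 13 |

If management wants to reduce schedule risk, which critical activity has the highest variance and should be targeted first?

C

te_A = (9 + 4·12 + 15)/6 = 72/6 = 12; σ²_A = ((15−9)/6)² = 1.000
te_B = (1 + 4·3 + 11)/6 = 24/6 = 4; σ²_B = ((11−1)/6)² = 2.778
te_C = (9 + 4·12 + 27)/6 = 84/6 = 14; σ²_C = ((27−9)/6)² = 9.000
te_D = (11 + 4·12 + 13)/6 = 72/6 = 12; σ²_D = ((13−11)/6)² = 0.111
te_E = (7 + 4·11 + 15)/6 = 66/6 = 11; σ²_E = ((15−7)/6)² = 1.778
te_F = (6 + 4·7 + 14)/6 = 48/6 = 8; σ²_F = ((14−6)/6)² = 1.778
te_G = (2 + 4·6 + 10)/6 = 36/6 = 6; σ²_G = ((10−2)/6)² = 1.778
te_H = (7 + 4·9 + 11)/6 = 54/6 = 9; σ²_H = ((11−7)/6)² = 0.444
te_I = (3 + 4·8 + 13)/6 = 48/6 = 8; σ²_I = ((13−3)/6)² = 2.778

Forward pass:
ES_A = 0; EF_A = 12
ES_B = 0; EF_B = 4
ES_C = 0; EF_C = 14
ES_D = 0; EF_D = 12
ES_E = max(EF_A=12, EF_C=14) = 14; EF_E = 14+11 = 25
ES_F = 4; EF_F = 4+8 = 12
ES_G = max(EF_D=12, EF_E=25) = 25; EF_G = 25+6 = 31
ES_H = max(EF_E=25, EF_F=12) = 25; EF_H = 25+9 = 34
ES_I = max(EF_D=12, EF_G=31, EF_H=34) = 34; EF_I = 34+8 = 42
Expected project duration μ = 42 weeks. Critical path: C → E → H → I.

Variances on critical path: σ²_C=9.000, σ²_E=1.778, σ²_H=0.444, σ²_I=2.778.
Largest is σ²_C = 9.000.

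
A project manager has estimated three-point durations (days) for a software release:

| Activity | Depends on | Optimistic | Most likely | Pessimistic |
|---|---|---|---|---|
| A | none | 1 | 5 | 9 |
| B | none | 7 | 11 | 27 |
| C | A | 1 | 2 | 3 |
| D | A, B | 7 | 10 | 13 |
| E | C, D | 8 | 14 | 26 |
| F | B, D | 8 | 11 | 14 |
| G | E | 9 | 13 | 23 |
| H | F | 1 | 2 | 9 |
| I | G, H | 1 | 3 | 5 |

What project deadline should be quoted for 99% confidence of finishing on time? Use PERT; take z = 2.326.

67.1 days

te_A = (1 + 4·5 + 9)/6 = 30/6 = 5; σ²_A = ((9−1)/6)² = 1.778
te_B = (7 + 4·11 + 27)/6 = 78/6 = 13; σ²_B = ((27−7)/6)² = 11.111
te_C = (1 + 4·2 + 3)/6 = 12/6 = 2; σ²_C = ((3−1)/6)² = 0.111
te_D = (7 + 4·10 + 13)/6 = 60/6 = 10; σ²_D = ((13−7)/6)² = 1.000
te_E = (8 + 4·14 + 26)/6 = 90/6 = 15; σ²_E = ((26−8)/6)² = 9.000
te_F = (8 + 4·11 + 14)/6 = 66/6 = 11; σ²_F = ((14−8)/6)² = 1.000
te_G = (9 + 4·13 + 23)/6 = 84/6 = 14; σ²_G = ((23−9)/6)² = 5.444
te_H = (1 + 4·2 + 9)/6 = 18/6 = 3; σ²_H = ((9−1)/6)² = 1.778
te_I = (1 + 4·3 + 5)/6 = 18/6 = 3; σ²_I = ((5−1)/6)² = 0.444

Forward pass:
ES_A = 0; EF_A = 5
ES_B = 0; EF_B = 13
ES_C = 5; EF_C = 5+2 = 7
ES_D = max(EF_A=5, EF_B=13) = 13; EF_D = 13+10 = 23
ES_E = max(EF_C=7, EF_D=23) = 23; EF_E = 23+15 = 38
ES_F = max(EF_B=13, EF_D=23) = 23; EF_F = 23+11 = 34
ES_G = 38; EF_G = 38+14 = 52
ES_H = 34; EF_H = 34+3 = 37
ES_I = max(EF_G=52, EF_H=37) = 52; EF_I = 52+3 = 55
Expected project duration μ = 55 days. Critical path: B → D → E → G → I.

Variance along critical path = 11.111 + 1.000 + 9.000 + 5.444 + 0.444 = 27.000; σ = 5.196 days.
D = μ + z·σ = 55 + 2.326·5.196 = 67.1 days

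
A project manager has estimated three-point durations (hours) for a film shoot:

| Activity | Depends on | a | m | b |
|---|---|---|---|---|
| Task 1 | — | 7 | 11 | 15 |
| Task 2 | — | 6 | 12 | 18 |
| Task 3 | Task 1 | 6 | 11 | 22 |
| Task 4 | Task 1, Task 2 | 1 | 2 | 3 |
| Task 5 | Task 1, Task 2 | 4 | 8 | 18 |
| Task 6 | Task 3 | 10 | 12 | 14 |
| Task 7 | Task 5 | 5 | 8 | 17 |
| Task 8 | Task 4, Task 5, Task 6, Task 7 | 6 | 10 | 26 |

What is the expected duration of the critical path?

47 hours

te_Task 1 = (7 + 4·11 + 15)/6 = 66/6 = 11
te_Task 2 = (6 + 4·12 + 18)/6 = 72/6 = 12
te_Task 3 = (6 + 4·11 + 22)/6 = 72/6 = 12
te_Task 4 = (1 + 4·2 + 3)/6 = 12/6 = 2
te_Task 5 = (4 + 4·8 + 18)/6 = 54/6 = 9
te_Task 6 = (10 + 4·12 + 14)/6 = 72/6 = 12
te_Task 7 = (5 + 4·8 + 17)/6 = 54/6 = 9
te_Task 8 = (6 + 4·10 + 26)/6 = 72/6 = 12

Forward pass:
ES_Task 1 = 0; EF_Task 1 = 11
ES_Task 2 = 0; EF_Task 2 = 12
ES_Task 3 = 11; EF_Task 3 = 11+12 = 23
ES_Task 4 = max(EF_Task 1=11, EF_Task 2=12) = 12; EF_Task 4 = 12+2 = 14
ES_Task 5 = max(EF_Task 1=11, EF_Task 2=12) = 12; EF_Task 5 = 12+9 = 21
ES_Task 6 = 23; EF_Task 6 = 23+12 = 35
ES_Task 7 = 21; EF_Task 7 = 21+9 = 30
ES_Task 8 = max(EF_Task 4=14, EF_Task 5=21, EF_Task 6=35, EF_Task 7=30) = 35; EF_Task 8 = 35+12 = 47
Expected project duration μ = 47 hours. Critical path: Task 1 → Task 3 → Task 6 → Task 8.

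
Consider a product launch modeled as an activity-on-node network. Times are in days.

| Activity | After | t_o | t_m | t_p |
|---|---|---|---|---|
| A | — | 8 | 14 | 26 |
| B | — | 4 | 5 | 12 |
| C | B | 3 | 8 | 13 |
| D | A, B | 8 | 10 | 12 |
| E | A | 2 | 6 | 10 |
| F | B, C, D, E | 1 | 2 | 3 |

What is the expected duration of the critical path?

27 days

te_A = (8 + 4·14 + 26)/6 = 90/6 = 15
te_B = (4 + 4·5 + 12)/6 = 36/6 = 6
te_C = (3 + 4·8 + 13)/6 = 48/6 = 8
te_D = (8 + 4·10 + 12)/6 = 60/6 = 10
te_E = (2 + 4·6 + 10)/6 = 36/6 = 6
te_F = (1 + 4·2 + 3)/6 = 12/6 = 2

Forward pass:
ES_A = 0; EF_A = 15
ES_B = 0; EF_B = 6
ES_C = 6; EF_C = 6+8 = 14
ES_D = max(EF_A=15, EF_B=6) = 15; EF_D = 15+10 = 25
ES_E = 15; EF_E = 15+6 = 21
ES_F = max(EF_B=6, EF_C=14, EF_D=25, EF_E=21) = 25; EF_F = 25+2 = 27
Expected project duration μ = 27 days. Critical path: A → D → F.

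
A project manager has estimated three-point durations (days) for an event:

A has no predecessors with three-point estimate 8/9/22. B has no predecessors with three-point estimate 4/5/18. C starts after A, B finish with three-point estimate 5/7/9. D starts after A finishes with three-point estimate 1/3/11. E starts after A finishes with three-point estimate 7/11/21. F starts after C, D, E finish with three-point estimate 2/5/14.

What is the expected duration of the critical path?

29 days

te_A = (8 + 4·9 + 22)/6 = 66/6 = 11
te_B = (4 + 4·5 + 18)/6 = 42/6 = 7
te_C = (5 + 4·7 + 9)/6 = 42/6 = 7
te_D = (1 + 4·3 + 11)/6 = 24/6 = 4
te_E = (7 + 4·11 + 21)/6 = 72/6 = 12
te_F = (2 + 4·5 + 14)/6 = 36/6 = 6

Forward pass:
ES_A = 0; EF_A = 11
ES_B = 0; EF_B = 7
ES_C = max(EF_A=11, EF_B=7) = 11; EF_C = 11+7 = 18
ES_D = 11; EF_D = 11+4 = 15
ES_E = 11; EF_E = 11+12 = 23
ES_F = max(EF_C=18, EF_D=15, EF_E=23) = 23; EF_F = 23+6 = 29
Expected project duration μ = 29 days. Critical path: A → E → F.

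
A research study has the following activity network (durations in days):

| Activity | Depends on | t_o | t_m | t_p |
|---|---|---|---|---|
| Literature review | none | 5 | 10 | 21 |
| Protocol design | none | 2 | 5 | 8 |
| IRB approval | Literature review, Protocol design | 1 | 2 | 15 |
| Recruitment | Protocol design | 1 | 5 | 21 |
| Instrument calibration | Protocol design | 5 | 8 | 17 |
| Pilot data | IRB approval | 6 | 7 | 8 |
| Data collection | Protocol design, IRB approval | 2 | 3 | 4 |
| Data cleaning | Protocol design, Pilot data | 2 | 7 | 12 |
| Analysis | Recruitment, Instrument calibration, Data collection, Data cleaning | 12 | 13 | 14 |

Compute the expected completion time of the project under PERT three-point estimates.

te_Literature review = (5 + 4·10 + 21)/6 = 66/6 = 11
te_Protocol design = (2 + 4·5 + 8)/6 = 30/6 = 5
te_IRB approval = (1 + 4·2 + 15)/6 = 24/6 = 4
te_Recruitment = (1 + 4·5 + 21)/6 = 42/6 = 7
te_Instrument calibration = (5 + 4·8 + 17)/6 = 54/6 = 9
te_Pilot data = (6 + 4·7 + 8)/6 = 42/6 = 7
te_Data collection = (2 + 4·3 + 4)/6 = 18/6 = 3
te_Data cleaning = (2 + 4·7 + 12)/6 = 42/6 = 7
te_Analysis = (12 + 4·13 + 14)/6 = 78/6 = 13

Forward pass:
ES_Literature review = 0; EF_Literature review = 11
ES_Protocol design = 0; EF_Protocol design = 5
ES_IRB approval = max(EF_Literature review=11, EF_Protocol design=5) = 11; EF_IRB approval = 11+4 = 15
ES_Recruitment = 5; EF_Recruitment = 5+7 = 12
ES_Instrument calibration = 5; EF_Instrument calibration = 5+9 = 14
ES_Pilot data = 15; EF_Pilot data = 15+7 = 22
ES_Data collection = max(EF_Protocol design=5, EF_IRB approval=15) = 15; EF_Data collection = 15+3 = 18
ES_Data cleaning = max(EF_Protocol design=5, EF_Pilot data=22) = 22; EF_Data cleaning = 22+7 = 29
ES_Analysis = max(EF_Recruitment=12, EF_Instrument calibration=14, EF_Data collection=18, EF_Data cleaning=29) = 29; EF_Analysis = 29+13 = 42
Expected project duration μ = 42 days. Critical path: Literature review → IRB approval → Pilot data → Data cleaning → Analysis.

42 days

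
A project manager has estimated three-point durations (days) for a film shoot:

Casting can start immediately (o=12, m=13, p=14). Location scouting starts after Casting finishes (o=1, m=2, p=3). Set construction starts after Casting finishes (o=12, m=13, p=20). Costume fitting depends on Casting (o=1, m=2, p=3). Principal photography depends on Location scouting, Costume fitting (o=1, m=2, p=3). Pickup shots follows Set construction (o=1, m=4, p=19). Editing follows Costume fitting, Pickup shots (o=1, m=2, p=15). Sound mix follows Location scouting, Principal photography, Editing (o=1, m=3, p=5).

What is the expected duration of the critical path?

te_Casting = (12 + 4·13 + 14)/6 = 78/6 = 13
te_Location scouting = (1 + 4·2 + 3)/6 = 12/6 = 2
te_Set construction = (12 + 4·13 + 20)/6 = 84/6 = 14
te_Costume fitting = (1 + 4·2 + 3)/6 = 12/6 = 2
te_Principal photography = (1 + 4·2 + 3)/6 = 12/6 = 2
te_Pickup shots = (1 + 4·4 + 19)/6 = 36/6 = 6
te_Editing = (1 + 4·2 + 15)/6 = 24/6 = 4
te_Sound mix = (1 + 4·3 + 5)/6 = 18/6 = 3

Forward pass:
ES_Casting = 0; EF_Casting = 13
ES_Location scouting = 13; EF_Location scouting = 13+2 = 15
ES_Set construction = 13; EF_Set construction = 13+14 = 27
ES_Costume fitting = 13; EF_Costume fitting = 13+2 = 15
ES_Principal photography = max(EF_Location scouting=15, EF_Costume fitting=15) = 15; EF_Principal photography = 15+2 = 17
ES_Pickup shots = 27; EF_Pickup shots = 27+6 = 33
ES_Editing = max(EF_Costume fitting=15, EF_Pickup shots=33) = 33; EF_Editing = 33+4 = 37
ES_Sound mix = max(EF_Location scouting=15, EF_Principal photography=17, EF_Editing=37) = 37; EF_Sound mix = 37+3 = 40
Expected project duration μ = 40 days. Critical path: Casting → Set construction → Pickup shots → Editing → Sound mix.

40 days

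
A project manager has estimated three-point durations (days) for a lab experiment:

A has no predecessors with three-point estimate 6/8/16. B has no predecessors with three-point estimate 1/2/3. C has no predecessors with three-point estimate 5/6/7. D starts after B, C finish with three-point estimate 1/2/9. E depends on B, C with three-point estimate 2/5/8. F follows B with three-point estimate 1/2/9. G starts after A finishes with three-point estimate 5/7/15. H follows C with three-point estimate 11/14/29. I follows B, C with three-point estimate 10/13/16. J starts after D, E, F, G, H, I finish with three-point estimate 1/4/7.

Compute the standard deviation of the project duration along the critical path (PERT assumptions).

3.18 days

te_A = (6 + 4·8 + 16)/6 = 54/6 = 9; σ²_A = ((16−6)/6)² = 2.778
te_B = (1 + 4·2 + 3)/6 = 12/6 = 2; σ²_B = ((3−1)/6)² = 0.111
te_C = (5 + 4·6 + 7)/6 = 36/6 = 6; σ²_C = ((7−5)/6)² = 0.111
te_D = (1 + 4·2 + 9)/6 = 18/6 = 3; σ²_D = ((9−1)/6)² = 1.778
te_E = (2 + 4·5 + 8)/6 = 30/6 = 5; σ²_E = ((8−2)/6)² = 1.000
te_F = (1 + 4·2 + 9)/6 = 18/6 = 3; σ²_F = ((9−1)/6)² = 1.778
te_G = (5 + 4·7 + 15)/6 = 48/6 = 8; σ²_G = ((15−5)/6)² = 2.778
te_H = (11 + 4·14 + 29)/6 = 96/6 = 16; σ²_H = ((29−11)/6)² = 9.000
te_I = (10 + 4·13 + 16)/6 = 78/6 = 13; σ²_I = ((16−10)/6)² = 1.000
te_J = (1 + 4·4 + 7)/6 = 24/6 = 4; σ²_J = ((7−1)/6)² = 1.000

Forward pass:
ES_A = 0; EF_A = 9
ES_B = 0; EF_B = 2
ES_C = 0; EF_C = 6
ES_D = max(EF_B=2, EF_C=6) = 6; EF_D = 6+3 = 9
ES_E = max(EF_B=2, EF_C=6) = 6; EF_E = 6+5 = 11
ES_F = 2; EF_F = 2+3 = 5
ES_G = 9; EF_G = 9+8 = 17
ES_H = 6; EF_H = 6+16 = 22
ES_I = max(EF_B=2, EF_C=6) = 6; EF_I = 6+13 = 19
ES_J = max(EF_D=9, EF_E=11, EF_F=5, EF_G=17, EF_H=22, EF_I=19) = 22; EF_J = 22+4 = 26
Expected project duration μ = 26 days. Critical path: C → H → J.

Variance along critical path = 0.111 + 9.000 + 1.000 = 10.111
σ = √10.111 = 3.180 days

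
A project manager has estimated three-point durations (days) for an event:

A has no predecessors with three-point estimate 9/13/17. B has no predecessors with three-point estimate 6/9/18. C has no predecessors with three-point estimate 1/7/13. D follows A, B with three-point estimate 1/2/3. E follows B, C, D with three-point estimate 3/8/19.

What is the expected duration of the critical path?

te_A = (9 + 4·13 + 17)/6 = 78/6 = 13
te_B = (6 + 4·9 + 18)/6 = 60/6 = 10
te_C = (1 + 4·7 + 13)/6 = 42/6 = 7
te_D = (1 + 4·2 + 3)/6 = 12/6 = 2
te_E = (3 + 4·8 + 19)/6 = 54/6 = 9

Forward pass:
ES_A = 0; EF_A = 13
ES_B = 0; EF_B = 10
ES_C = 0; EF_C = 7
ES_D = max(EF_A=13, EF_B=10) = 13; EF_D = 13+2 = 15
ES_E = max(EF_B=10, EF_C=7, EF_D=15) = 15; EF_E = 15+9 = 24
Expected project duration μ = 24 days. Critical path: A → D → E.

24 days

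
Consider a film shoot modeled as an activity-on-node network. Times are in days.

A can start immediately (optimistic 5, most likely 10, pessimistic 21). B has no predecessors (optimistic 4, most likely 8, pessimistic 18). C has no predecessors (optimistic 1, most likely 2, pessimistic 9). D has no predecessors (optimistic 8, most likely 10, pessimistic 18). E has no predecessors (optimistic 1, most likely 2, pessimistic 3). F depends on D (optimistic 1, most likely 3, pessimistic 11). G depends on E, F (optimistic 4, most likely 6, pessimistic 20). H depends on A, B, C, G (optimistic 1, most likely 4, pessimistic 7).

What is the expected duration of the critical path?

te_A = (5 + 4·10 + 21)/6 = 66/6 = 11
te_B = (4 + 4·8 + 18)/6 = 54/6 = 9
te_C = (1 + 4·2 + 9)/6 = 18/6 = 3
te_D = (8 + 4·10 + 18)/6 = 66/6 = 11
te_E = (1 + 4·2 + 3)/6 = 12/6 = 2
te_F = (1 + 4·3 + 11)/6 = 24/6 = 4
te_G = (4 + 4·6 + 20)/6 = 48/6 = 8
te_H = (1 + 4·4 + 7)/6 = 24/6 = 4

Forward pass:
ES_A = 0; EF_A = 11
ES_B = 0; EF_B = 9
ES_C = 0; EF_C = 3
ES_D = 0; EF_D = 11
ES_E = 0; EF_E = 2
ES_F = 11; EF_F = 11+4 = 15
ES_G = max(EF_E=2, EF_F=15) = 15; EF_G = 15+8 = 23
ES_H = max(EF_A=11, EF_B=9, EF_C=3, EF_G=23) = 23; EF_H = 23+4 = 27
Expected project duration μ = 27 days. Critical path: D → F → G → H.

27 days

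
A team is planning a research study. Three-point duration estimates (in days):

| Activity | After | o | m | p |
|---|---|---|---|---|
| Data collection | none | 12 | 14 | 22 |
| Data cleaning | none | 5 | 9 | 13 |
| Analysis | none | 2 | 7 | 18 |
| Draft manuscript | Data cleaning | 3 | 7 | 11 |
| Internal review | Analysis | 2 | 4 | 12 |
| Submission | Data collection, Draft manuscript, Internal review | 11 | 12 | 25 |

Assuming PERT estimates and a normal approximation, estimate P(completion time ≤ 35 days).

te_Data collection = (12 + 4·14 + 22)/6 = 90/6 = 15; σ²_Data collection = ((22−12)/6)² = 2.778
te_Data cleaning = (5 + 4·9 + 13)/6 = 54/6 = 9; σ²_Data cleaning = ((13−5)/6)² = 1.778
te_Analysis = (2 + 4·7 + 18)/6 = 48/6 = 8; σ²_Analysis = ((18−2)/6)² = 7.111
te_Draft manuscript = (3 + 4·7 + 11)/6 = 42/6 = 7; σ²_Draft manuscript = ((11−3)/6)² = 1.778
te_Internal review = (2 + 4·4 + 12)/6 = 30/6 = 5; σ²_Internal review = ((12−2)/6)² = 2.778
te_Submission = (11 + 4·12 + 25)/6 = 84/6 = 14; σ²_Submission = ((25−11)/6)² = 5.444

Forward pass:
ES_Data collection = 0; EF_Data collection = 15
ES_Data cleaning = 0; EF_Data cleaning = 9
ES_Analysis = 0; EF_Analysis = 8
ES_Draft manuscript = 9; EF_Draft manuscript = 9+7 = 16
ES_Internal review = 8; EF_Internal review = 8+5 = 13
ES_Submission = max(EF_Data collection=15, EF_Draft manuscript=16, EF_Internal review=13) = 16; EF_Submission = 16+14 = 30
Expected project duration μ = 30 days. Critical path: Data cleaning → Draft manuscript → Submission.

Variance along critical path = 1.778 + 1.778 + 5.444 = 9.000; σ = √9.000 = 3.000 days.
Z = (35 − 30) / 3.000 = 1.667
P(T ≤ 35) = Φ(1.667) ≈ 0.952

0.952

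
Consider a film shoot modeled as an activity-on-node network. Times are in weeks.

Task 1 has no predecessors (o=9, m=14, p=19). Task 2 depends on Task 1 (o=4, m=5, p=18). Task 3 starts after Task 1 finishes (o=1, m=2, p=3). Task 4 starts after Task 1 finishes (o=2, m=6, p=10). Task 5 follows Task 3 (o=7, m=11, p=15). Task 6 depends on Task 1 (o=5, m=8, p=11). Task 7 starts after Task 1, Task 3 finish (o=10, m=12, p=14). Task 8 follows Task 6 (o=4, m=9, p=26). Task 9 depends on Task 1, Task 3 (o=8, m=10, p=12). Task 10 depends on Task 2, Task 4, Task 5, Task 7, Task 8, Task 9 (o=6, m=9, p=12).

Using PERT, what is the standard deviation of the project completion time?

4.27 weeks

te_Task 1 = (9 + 4·14 + 19)/6 = 84/6 = 14; σ²_Task 1 = ((19−9)/6)² = 2.778
te_Task 2 = (4 + 4·5 + 18)/6 = 42/6 = 7; σ²_Task 2 = ((18−4)/6)² = 5.444
te_Task 3 = (1 + 4·2 + 3)/6 = 12/6 = 2; σ²_Task 3 = ((3−1)/6)² = 0.111
te_Task 4 = (2 + 4·6 + 10)/6 = 36/6 = 6; σ²_Task 4 = ((10−2)/6)² = 1.778
te_Task 5 = (7 + 4·11 + 15)/6 = 66/6 = 11; σ²_Task 5 = ((15−7)/6)² = 1.778
te_Task 6 = (5 + 4·8 + 11)/6 = 48/6 = 8; σ²_Task 6 = ((11−5)/6)² = 1.000
te_Task 7 = (10 + 4·12 + 14)/6 = 72/6 = 12; σ²_Task 7 = ((14−10)/6)² = 0.444
te_Task 8 = (4 + 4·9 + 26)/6 = 66/6 = 11; σ²_Task 8 = ((26−4)/6)² = 13.444
te_Task 9 = (8 + 4·10 + 12)/6 = 60/6 = 10; σ²_Task 9 = ((12−8)/6)² = 0.444
te_Task 10 = (6 + 4·9 + 12)/6 = 54/6 = 9; σ²_Task 10 = ((12−6)/6)² = 1.000

Forward pass:
ES_Task 1 = 0; EF_Task 1 = 14
ES_Task 2 = 14; EF_Task 2 = 14+7 = 21
ES_Task 3 = 14; EF_Task 3 = 14+2 = 16
ES_Task 4 = 14; EF_Task 4 = 14+6 = 20
ES_Task 5 = 16; EF_Task 5 = 16+11 = 27
ES_Task 6 = 14; EF_Task 6 = 14+8 = 22
ES_Task 7 = max(EF_Task 1=14, EF_Task 3=16) = 16; EF_Task 7 = 16+12 = 28
ES_Task 8 = 22; EF_Task 8 = 22+11 = 33
ES_Task 9 = max(EF_Task 1=14, EF_Task 3=16) = 16; EF_Task 9 = 16+10 = 26
ES_Task 10 = max(EF_Task 2=21, EF_Task 4=20, EF_Task 5=27, EF_Task 7=28, EF_Task 8=33, EF_Task 9=26) = 33; EF_Task 10 = 33+9 = 42
Expected project duration μ = 42 weeks. Critical path: Task 1 → Task 6 → Task 8 → Task 10.

Variance along critical path = 2.778 + 1.000 + 13.444 + 1.000 = 18.222
σ = √18.222 = 4.269 weeks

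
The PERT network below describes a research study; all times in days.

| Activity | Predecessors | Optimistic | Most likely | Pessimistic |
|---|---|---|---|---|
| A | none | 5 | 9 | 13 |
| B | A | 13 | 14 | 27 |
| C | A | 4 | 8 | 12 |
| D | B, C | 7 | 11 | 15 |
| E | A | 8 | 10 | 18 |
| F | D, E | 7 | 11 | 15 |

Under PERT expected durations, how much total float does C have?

te_A = (5 + 4·9 + 13)/6 = 54/6 = 9
te_B = (13 + 4·14 + 27)/6 = 96/6 = 16
te_C = (4 + 4·8 + 12)/6 = 48/6 = 8
te_D = (7 + 4·11 + 15)/6 = 66/6 = 11
te_E = (8 + 4·10 + 18)/6 = 66/6 = 11
te_F = (7 + 4·11 + 15)/6 = 66/6 = 11

Forward pass:
ES_A = 0; EF_A = 9
ES_B = 9; EF_B = 9+16 = 25
ES_C = 9; EF_C = 9+8 = 17
ES_D = max(EF_B=25, EF_C=17) = 25; EF_D = 25+11 = 36
ES_E = 9; EF_E = 9+11 = 20
ES_F = max(EF_D=36, EF_E=20) = 36; EF_F = 36+11 = 47
Expected project duration μ = 47 days. Critical path: A → B → D → F.

Backward pass:
LF_F = 47; LS_F = 47−11 = 36
LF_E = LS_F = 36; LS_E = 36−11 = 25
LF_D = LS_F = 36; LS_D = 36−11 = 25
LF_C = LS_D = 25; LS_C = 25−8 = 17
LF_B = LS_D = 25; LS_B = 25−16 = 9
LF_A = min(LS_B=9, LS_C=17, LS_E=25) = 9; LS_A = 9−9 = 0
Slack_C = LS_C − ES_C = 17 − 9 = 8

8 days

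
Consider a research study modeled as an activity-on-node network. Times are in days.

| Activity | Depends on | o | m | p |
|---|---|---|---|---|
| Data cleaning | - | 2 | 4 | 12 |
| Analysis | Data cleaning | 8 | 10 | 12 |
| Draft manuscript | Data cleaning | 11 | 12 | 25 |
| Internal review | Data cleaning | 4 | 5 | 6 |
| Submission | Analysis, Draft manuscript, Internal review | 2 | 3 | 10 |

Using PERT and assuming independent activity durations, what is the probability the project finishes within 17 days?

0.029

te_Data cleaning = (2 + 4·4 + 12)/6 = 30/6 = 5; σ²_Data cleaning = ((12−2)/6)² = 2.778
te_Analysis = (8 + 4·10 + 12)/6 = 60/6 = 10; σ²_Analysis = ((12−8)/6)² = 0.444
te_Draft manuscript = (11 + 4·12 + 25)/6 = 84/6 = 14; σ²_Draft manuscript = ((25−11)/6)² = 5.444
te_Internal review = (4 + 4·5 + 6)/6 = 30/6 = 5; σ²_Internal review = ((6−4)/6)² = 0.111
te_Submission = (2 + 4·3 + 10)/6 = 24/6 = 4; σ²_Submission = ((10−2)/6)² = 1.778

Forward pass:
ES_Data cleaning = 0; EF_Data cleaning = 5
ES_Analysis = 5; EF_Analysis = 5+10 = 15
ES_Draft manuscript = 5; EF_Draft manuscript = 5+14 = 19
ES_Internal review = 5; EF_Internal review = 5+5 = 10
ES_Submission = max(EF_Analysis=15, EF_Draft manuscript=19, EF_Internal review=10) = 19; EF_Submission = 19+4 = 23
Expected project duration μ = 23 days. Critical path: Data cleaning → Draft manuscript → Submission.

Variance along critical path = 2.778 + 5.444 + 1.778 = 10.000; σ = √10.000 = 3.162 days.
Z = (17 − 23) / 3.162 = -1.897
P(T ≤ 17) = Φ(-1.897) ≈ 0.029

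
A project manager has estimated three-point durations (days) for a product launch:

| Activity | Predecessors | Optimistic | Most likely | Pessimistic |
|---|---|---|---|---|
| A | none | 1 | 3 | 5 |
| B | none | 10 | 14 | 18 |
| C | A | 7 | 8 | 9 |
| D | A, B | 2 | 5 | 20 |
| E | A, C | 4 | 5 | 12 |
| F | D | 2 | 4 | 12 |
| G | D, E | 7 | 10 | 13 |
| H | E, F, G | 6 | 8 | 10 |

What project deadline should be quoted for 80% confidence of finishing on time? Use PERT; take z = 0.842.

41.9 days

te_A = (1 + 4·3 + 5)/6 = 18/6 = 3; σ²_A = ((5−1)/6)² = 0.444
te_B = (10 + 4·14 + 18)/6 = 84/6 = 14; σ²_B = ((18−10)/6)² = 1.778
te_C = (7 + 4·8 + 9)/6 = 48/6 = 8; σ²_C = ((9−7)/6)² = 0.111
te_D = (2 + 4·5 + 20)/6 = 42/6 = 7; σ²_D = ((20−2)/6)² = 9.000
te_E = (4 + 4·5 + 12)/6 = 36/6 = 6; σ²_E = ((12−4)/6)² = 1.778
te_F = (2 + 4·4 + 12)/6 = 30/6 = 5; σ²_F = ((12−2)/6)² = 2.778
te_G = (7 + 4·10 + 13)/6 = 60/6 = 10; σ²_G = ((13−7)/6)² = 1.000
te_H = (6 + 4·8 + 10)/6 = 48/6 = 8; σ²_H = ((10−6)/6)² = 0.444

Forward pass:
ES_A = 0; EF_A = 3
ES_B = 0; EF_B = 14
ES_C = 3; EF_C = 3+8 = 11
ES_D = max(EF_A=3, EF_B=14) = 14; EF_D = 14+7 = 21
ES_E = max(EF_A=3, EF_C=11) = 11; EF_E = 11+6 = 17
ES_F = 21; EF_F = 21+5 = 26
ES_G = max(EF_D=21, EF_E=17) = 21; EF_G = 21+10 = 31
ES_H = max(EF_E=17, EF_F=26, EF_G=31) = 31; EF_H = 31+8 = 39
Expected project duration μ = 39 days. Critical path: B → D → G → H.

Variance along critical path = 1.778 + 9.000 + 1.000 + 0.444 = 12.222; σ = 3.496 days.
D = μ + z·σ = 39 + 0.842·3.496 = 41.9 days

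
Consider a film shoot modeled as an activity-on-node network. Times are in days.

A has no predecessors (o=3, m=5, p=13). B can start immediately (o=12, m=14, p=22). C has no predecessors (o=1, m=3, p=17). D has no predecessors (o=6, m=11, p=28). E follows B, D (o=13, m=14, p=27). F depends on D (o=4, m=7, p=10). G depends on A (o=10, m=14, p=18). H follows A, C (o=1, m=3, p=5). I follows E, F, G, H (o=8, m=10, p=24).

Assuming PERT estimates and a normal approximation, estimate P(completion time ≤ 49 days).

0.937

te_A = (3 + 4·5 + 13)/6 = 36/6 = 6; σ²_A = ((13−3)/6)² = 2.778
te_B = (12 + 4·14 + 22)/6 = 90/6 = 15; σ²_B = ((22−12)/6)² = 2.778
te_C = (1 + 4·3 + 17)/6 = 30/6 = 5; σ²_C = ((17−1)/6)² = 7.111
te_D = (6 + 4·11 + 28)/6 = 78/6 = 13; σ²_D = ((28−6)/6)² = 13.444
te_E = (13 + 4·14 + 27)/6 = 96/6 = 16; σ²_E = ((27−13)/6)² = 5.444
te_F = (4 + 4·7 + 10)/6 = 42/6 = 7; σ²_F = ((10−4)/6)² = 1.000
te_G = (10 + 4·14 + 18)/6 = 84/6 = 14; σ²_G = ((18−10)/6)² = 1.778
te_H = (1 + 4·3 + 5)/6 = 18/6 = 3; σ²_H = ((5−1)/6)² = 0.444
te_I = (8 + 4·10 + 24)/6 = 72/6 = 12; σ²_I = ((24−8)/6)² = 7.111

Forward pass:
ES_A = 0; EF_A = 6
ES_B = 0; EF_B = 15
ES_C = 0; EF_C = 5
ES_D = 0; EF_D = 13
ES_E = max(EF_B=15, EF_D=13) = 15; EF_E = 15+16 = 31
ES_F = 13; EF_F = 13+7 = 20
ES_G = 6; EF_G = 6+14 = 20
ES_H = max(EF_A=6, EF_C=5) = 6; EF_H = 6+3 = 9
ES_I = max(EF_E=31, EF_F=20, EF_G=20, EF_H=9) = 31; EF_I = 31+12 = 43
Expected project duration μ = 43 days. Critical path: B → E → I.

Variance along critical path = 2.778 + 5.444 + 7.111 = 15.333; σ = √15.333 = 3.916 days.
Z = (49 − 43) / 3.916 = 1.532
P(T ≤ 49) = Φ(1.532) ≈ 0.937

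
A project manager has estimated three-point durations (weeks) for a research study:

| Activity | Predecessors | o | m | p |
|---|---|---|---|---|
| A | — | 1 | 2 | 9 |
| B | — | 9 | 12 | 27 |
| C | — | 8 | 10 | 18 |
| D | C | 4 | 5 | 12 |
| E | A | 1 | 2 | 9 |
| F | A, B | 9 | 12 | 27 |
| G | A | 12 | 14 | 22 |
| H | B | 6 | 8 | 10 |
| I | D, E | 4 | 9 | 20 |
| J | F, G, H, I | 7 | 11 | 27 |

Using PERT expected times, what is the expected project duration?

41 weeks

te_A = (1 + 4·2 + 9)/6 = 18/6 = 3
te_B = (9 + 4·12 + 27)/6 = 84/6 = 14
te_C = (8 + 4·10 + 18)/6 = 66/6 = 11
te_D = (4 + 4·5 + 12)/6 = 36/6 = 6
te_E = (1 + 4·2 + 9)/6 = 18/6 = 3
te_F = (9 + 4·12 + 27)/6 = 84/6 = 14
te_G = (12 + 4·14 + 22)/6 = 90/6 = 15
te_H = (6 + 4·8 + 10)/6 = 48/6 = 8
te_I = (4 + 4·9 + 20)/6 = 60/6 = 10
te_J = (7 + 4·11 + 27)/6 = 78/6 = 13

Forward pass:
ES_A = 0; EF_A = 3
ES_B = 0; EF_B = 14
ES_C = 0; EF_C = 11
ES_D = 11; EF_D = 11+6 = 17
ES_E = 3; EF_E = 3+3 = 6
ES_F = max(EF_A=3, EF_B=14) = 14; EF_F = 14+14 = 28
ES_G = 3; EF_G = 3+15 = 18
ES_H = 14; EF_H = 14+8 = 22
ES_I = max(EF_D=17, EF_E=6) = 17; EF_I = 17+10 = 27
ES_J = max(EF_F=28, EF_G=18, EF_H=22, EF_I=27) = 28; EF_J = 28+13 = 41
Expected project duration μ = 41 weeks. Critical path: B → F → J.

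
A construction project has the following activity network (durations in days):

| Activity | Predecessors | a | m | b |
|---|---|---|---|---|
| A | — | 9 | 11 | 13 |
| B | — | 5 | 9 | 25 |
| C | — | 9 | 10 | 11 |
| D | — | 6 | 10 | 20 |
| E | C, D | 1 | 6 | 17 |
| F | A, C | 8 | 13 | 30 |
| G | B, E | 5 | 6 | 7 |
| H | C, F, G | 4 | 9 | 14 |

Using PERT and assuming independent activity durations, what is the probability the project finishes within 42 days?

te_A = (9 + 4·11 + 13)/6 = 66/6 = 11; σ²_A = ((13−9)/6)² = 0.444
te_B = (5 + 4·9 + 25)/6 = 66/6 = 11; σ²_B = ((25−5)/6)² = 11.111
te_C = (9 + 4·10 + 11)/6 = 60/6 = 10; σ²_C = ((11−9)/6)² = 0.111
te_D = (6 + 4·10 + 20)/6 = 66/6 = 11; σ²_D = ((20−6)/6)² = 5.444
te_E = (1 + 4·6 + 17)/6 = 42/6 = 7; σ²_E = ((17−1)/6)² = 7.111
te_F = (8 + 4·13 + 30)/6 = 90/6 = 15; σ²_F = ((30−8)/6)² = 13.444
te_G = (5 + 4·6 + 7)/6 = 36/6 = 6; σ²_G = ((7−5)/6)² = 0.111
te_H = (4 + 4·9 + 14)/6 = 54/6 = 9; σ²_H = ((14−4)/6)² = 2.778

Forward pass:
ES_A = 0; EF_A = 11
ES_B = 0; EF_B = 11
ES_C = 0; EF_C = 10
ES_D = 0; EF_D = 11
ES_E = max(EF_C=10, EF_D=11) = 11; EF_E = 11+7 = 18
ES_F = max(EF_A=11, EF_C=10) = 11; EF_F = 11+15 = 26
ES_G = max(EF_B=11, EF_E=18) = 18; EF_G = 18+6 = 24
ES_H = max(EF_C=10, EF_F=26, EF_G=24) = 26; EF_H = 26+9 = 35
Expected project duration μ = 35 days. Critical path: A → F → H.

Variance along critical path = 0.444 + 13.444 + 2.778 = 16.667; σ = √16.667 = 4.082 days.
Z = (42 − 35) / 4.082 = 1.715
P(T ≤ 42) = Φ(1.715) ≈ 0.957

0.957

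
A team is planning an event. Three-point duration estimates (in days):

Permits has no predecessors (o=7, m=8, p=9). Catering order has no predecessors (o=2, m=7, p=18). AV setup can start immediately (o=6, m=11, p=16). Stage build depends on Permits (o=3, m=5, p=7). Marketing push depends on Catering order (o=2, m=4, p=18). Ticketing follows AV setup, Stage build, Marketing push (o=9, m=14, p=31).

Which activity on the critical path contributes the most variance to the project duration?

Ticketing

te_Permits = (7 + 4·8 + 9)/6 = 48/6 = 8; σ²_Permits = ((9−7)/6)² = 0.111
te_Catering order = (2 + 4·7 + 18)/6 = 48/6 = 8; σ²_Catering order = ((18−2)/6)² = 7.111
te_AV setup = (6 + 4·11 + 16)/6 = 66/6 = 11; σ²_AV setup = ((16−6)/6)² = 2.778
te_Stage build = (3 + 4·5 + 7)/6 = 30/6 = 5; σ²_Stage build = ((7−3)/6)² = 0.444
te_Marketing push = (2 + 4·4 + 18)/6 = 36/6 = 6; σ²_Marketing push = ((18−2)/6)² = 7.111
te_Ticketing = (9 + 4·14 + 31)/6 = 96/6 = 16; σ²_Ticketing = ((31−9)/6)² = 13.444

Forward pass:
ES_Permits = 0; EF_Permits = 8
ES_Catering order = 0; EF_Catering order = 8
ES_AV setup = 0; EF_AV setup = 11
ES_Stage build = 8; EF_Stage build = 8+5 = 13
ES_Marketing push = 8; EF_Marketing push = 8+6 = 14
ES_Ticketing = max(EF_AV setup=11, EF_Stage build=13, EF_Marketing push=14) = 14; EF_Ticketing = 14+16 = 30
Expected project duration μ = 30 days. Critical path: Catering order → Marketing push → Ticketing.

Variances on critical path: σ²_Catering order=7.111, σ²_Marketing push=7.111, σ²_Ticketing=13.444.
Largest is σ²_Ticketing = 13.444.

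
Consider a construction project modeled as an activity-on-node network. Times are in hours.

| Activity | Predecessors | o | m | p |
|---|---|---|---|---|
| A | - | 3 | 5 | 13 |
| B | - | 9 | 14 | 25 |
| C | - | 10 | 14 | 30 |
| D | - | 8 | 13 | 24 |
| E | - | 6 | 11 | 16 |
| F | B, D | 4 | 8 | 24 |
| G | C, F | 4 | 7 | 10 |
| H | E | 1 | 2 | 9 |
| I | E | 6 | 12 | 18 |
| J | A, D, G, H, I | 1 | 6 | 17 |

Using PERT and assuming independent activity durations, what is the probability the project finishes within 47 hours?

0.940

te_A = (3 + 4·5 + 13)/6 = 36/6 = 6; σ²_A = ((13−3)/6)² = 2.778
te_B = (9 + 4·14 + 25)/6 = 90/6 = 15; σ²_B = ((25−9)/6)² = 7.111
te_C = (10 + 4·14 + 30)/6 = 96/6 = 16; σ²_C = ((30−10)/6)² = 11.111
te_D = (8 + 4·13 + 24)/6 = 84/6 = 14; σ²_D = ((24−8)/6)² = 7.111
te_E = (6 + 4·11 + 16)/6 = 66/6 = 11; σ²_E = ((16−6)/6)² = 2.778
te_F = (4 + 4·8 + 24)/6 = 60/6 = 10; σ²_F = ((24−4)/6)² = 11.111
te_G = (4 + 4·7 + 10)/6 = 42/6 = 7; σ²_G = ((10−4)/6)² = 1.000
te_H = (1 + 4·2 + 9)/6 = 18/6 = 3; σ²_H = ((9−1)/6)² = 1.778
te_I = (6 + 4·12 + 18)/6 = 72/6 = 12; σ²_I = ((18−6)/6)² = 4.000
te_J = (1 + 4·6 + 17)/6 = 42/6 = 7; σ²_J = ((17−1)/6)² = 7.111

Forward pass:
ES_A = 0; EF_A = 6
ES_B = 0; EF_B = 15
ES_C = 0; EF_C = 16
ES_D = 0; EF_D = 14
ES_E = 0; EF_E = 11
ES_F = max(EF_B=15, EF_D=14) = 15; EF_F = 15+10 = 25
ES_G = max(EF_C=16, EF_F=25) = 25; EF_G = 25+7 = 32
ES_H = 11; EF_H = 11+3 = 14
ES_I = 11; EF_I = 11+12 = 23
ES_J = max(EF_A=6, EF_D=14, EF_G=32, EF_H=14, EF_I=23) = 32; EF_J = 32+7 = 39
Expected project duration μ = 39 hours. Critical path: B → F → G → J.

Variance along critical path = 7.111 + 11.111 + 1.000 + 7.111 = 26.333; σ = √26.333 = 5.132 hours.
Z = (47 − 39) / 5.132 = 1.559
P(T ≤ 47) = Φ(1.559) ≈ 0.940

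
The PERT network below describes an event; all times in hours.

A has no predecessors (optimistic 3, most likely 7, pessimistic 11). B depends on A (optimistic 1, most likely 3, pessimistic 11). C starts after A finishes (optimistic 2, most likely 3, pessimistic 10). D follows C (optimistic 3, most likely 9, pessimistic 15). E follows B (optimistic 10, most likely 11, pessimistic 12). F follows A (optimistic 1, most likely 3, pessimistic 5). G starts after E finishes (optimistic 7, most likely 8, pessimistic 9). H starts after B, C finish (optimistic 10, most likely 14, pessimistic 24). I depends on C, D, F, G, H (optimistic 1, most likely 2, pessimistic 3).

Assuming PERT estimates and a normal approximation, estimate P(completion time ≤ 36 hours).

te_A = (3 + 4·7 + 11)/6 = 42/6 = 7; σ²_A = ((11−3)/6)² = 1.778
te_B = (1 + 4·3 + 11)/6 = 24/6 = 4; σ²_B = ((11−1)/6)² = 2.778
te_C = (2 + 4·3 + 10)/6 = 24/6 = 4; σ²_C = ((10−2)/6)² = 1.778
te_D = (3 + 4·9 + 15)/6 = 54/6 = 9; σ²_D = ((15−3)/6)² = 4.000
te_E = (10 + 4·11 + 12)/6 = 66/6 = 11; σ²_E = ((12−10)/6)² = 0.111
te_F = (1 + 4·3 + 5)/6 = 18/6 = 3; σ²_F = ((5−1)/6)² = 0.444
te_G = (7 + 4·8 + 9)/6 = 48/6 = 8; σ²_G = ((9−7)/6)² = 0.111
te_H = (10 + 4·14 + 24)/6 = 90/6 = 15; σ²_H = ((24−10)/6)² = 5.444
te_I = (1 + 4·2 + 3)/6 = 12/6 = 2; σ²_I = ((3−1)/6)² = 0.111

Forward pass:
ES_A = 0; EF_A = 7
ES_B = 7; EF_B = 7+4 = 11
ES_C = 7; EF_C = 7+4 = 11
ES_D = 11; EF_D = 11+9 = 20
ES_E = 11; EF_E = 11+11 = 22
ES_F = 7; EF_F = 7+3 = 10
ES_G = 22; EF_G = 22+8 = 30
ES_H = max(EF_B=11, EF_C=11) = 11; EF_H = 11+15 = 26
ES_I = max(EF_C=11, EF_D=20, EF_F=10, EF_G=30, EF_H=26) = 30; EF_I = 30+2 = 32
Expected project duration μ = 32 hours. Critical path: A → B → E → G → I.

Variance along critical path = 1.778 + 2.778 + 0.111 + 0.111 + 0.111 = 4.889; σ = √4.889 = 2.211 hours.
Z = (36 − 32) / 2.211 = 1.809
P(T ≤ 36) = Φ(1.809) ≈ 0.965

0.965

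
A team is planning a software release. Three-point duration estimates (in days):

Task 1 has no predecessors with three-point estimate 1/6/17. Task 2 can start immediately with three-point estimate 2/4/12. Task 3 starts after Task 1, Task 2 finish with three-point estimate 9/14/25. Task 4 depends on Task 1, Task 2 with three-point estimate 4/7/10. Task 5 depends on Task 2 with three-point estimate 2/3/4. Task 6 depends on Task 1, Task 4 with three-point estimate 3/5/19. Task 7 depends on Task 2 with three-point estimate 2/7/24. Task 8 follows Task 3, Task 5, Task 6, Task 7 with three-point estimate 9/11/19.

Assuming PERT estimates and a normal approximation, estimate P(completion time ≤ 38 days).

te_Task 1 = (1 + 4·6 + 17)/6 = 42/6 = 7; σ²_Task 1 = ((17−1)/6)² = 7.111
te_Task 2 = (2 + 4·4 + 12)/6 = 30/6 = 5; σ²_Task 2 = ((12−2)/6)² = 2.778
te_Task 3 = (9 + 4·14 + 25)/6 = 90/6 = 15; σ²_Task 3 = ((25−9)/6)² = 7.111
te_Task 4 = (4 + 4·7 + 10)/6 = 42/6 = 7; σ²_Task 4 = ((10−4)/6)² = 1.000
te_Task 5 = (2 + 4·3 + 4)/6 = 18/6 = 3; σ²_Task 5 = ((4−2)/6)² = 0.111
te_Task 6 = (3 + 4·5 + 19)/6 = 42/6 = 7; σ²_Task 6 = ((19−3)/6)² = 7.111
te_Task 7 = (2 + 4·7 + 24)/6 = 54/6 = 9; σ²_Task 7 = ((24−2)/6)² = 13.444
te_Task 8 = (9 + 4·11 + 19)/6 = 72/6 = 12; σ²_Task 8 = ((19−9)/6)² = 2.778

Forward pass:
ES_Task 1 = 0; EF_Task 1 = 7
ES_Task 2 = 0; EF_Task 2 = 5
ES_Task 3 = max(EF_Task 1=7, EF_Task 2=5) = 7; EF_Task 3 = 7+15 = 22
ES_Task 4 = max(EF_Task 1=7, EF_Task 2=5) = 7; EF_Task 4 = 7+7 = 14
ES_Task 5 = 5; EF_Task 5 = 5+3 = 8
ES_Task 6 = max(EF_Task 1=7, EF_Task 4=14) = 14; EF_Task 6 = 14+7 = 21
ES_Task 7 = 5; EF_Task 7 = 5+9 = 14
ES_Task 8 = max(EF_Task 3=22, EF_Task 5=8, EF_Task 6=21, EF_Task 7=14) = 22; EF_Task 8 = 22+12 = 34
Expected project duration μ = 34 days. Critical path: Task 1 → Task 3 → Task 8.

Variance along critical path = 7.111 + 7.111 + 2.778 = 17.000; σ = √17.000 = 4.123 days.
Z = (38 − 34) / 4.123 = 0.970
P(T ≤ 38) = Φ(0.970) ≈ 0.834

0.834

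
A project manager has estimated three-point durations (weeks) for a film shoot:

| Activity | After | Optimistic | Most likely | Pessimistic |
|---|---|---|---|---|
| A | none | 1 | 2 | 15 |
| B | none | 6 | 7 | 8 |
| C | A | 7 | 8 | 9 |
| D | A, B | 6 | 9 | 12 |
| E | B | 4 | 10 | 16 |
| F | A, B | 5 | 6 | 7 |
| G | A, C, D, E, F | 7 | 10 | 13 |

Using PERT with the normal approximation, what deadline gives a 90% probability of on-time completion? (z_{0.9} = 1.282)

29.9 weeks

te_A = (1 + 4·2 + 15)/6 = 24/6 = 4; σ²_A = ((15−1)/6)² = 5.444
te_B = (6 + 4·7 + 8)/6 = 42/6 = 7; σ²_B = ((8−6)/6)² = 0.111
te_C = (7 + 4·8 + 9)/6 = 48/6 = 8; σ²_C = ((9−7)/6)² = 0.111
te_D = (6 + 4·9 + 12)/6 = 54/6 = 9; σ²_D = ((12−6)/6)² = 1.000
te_E = (4 + 4·10 + 16)/6 = 60/6 = 10; σ²_E = ((16−4)/6)² = 4.000
te_F = (5 + 4·6 + 7)/6 = 36/6 = 6; σ²_F = ((7−5)/6)² = 0.111
te_G = (7 + 4·10 + 13)/6 = 60/6 = 10; σ²_G = ((13−7)/6)² = 1.000

Forward pass:
ES_A = 0; EF_A = 4
ES_B = 0; EF_B = 7
ES_C = 4; EF_C = 4+8 = 12
ES_D = max(EF_A=4, EF_B=7) = 7; EF_D = 7+9 = 16
ES_E = 7; EF_E = 7+10 = 17
ES_F = max(EF_A=4, EF_B=7) = 7; EF_F = 7+6 = 13
ES_G = max(EF_A=4, EF_C=12, EF_D=16, EF_E=17, EF_F=13) = 17; EF_G = 17+10 = 27
Expected project duration μ = 27 weeks. Critical path: B → E → G.

Variance along critical path = 0.111 + 4.000 + 1.000 = 5.111; σ = 2.261 weeks.
D = μ + z·σ = 27 + 1.282·2.261 = 29.9 weeks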